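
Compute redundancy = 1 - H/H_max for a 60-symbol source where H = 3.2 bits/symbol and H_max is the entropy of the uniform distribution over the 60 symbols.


H_max = log2(K) = log2(60) = 5.9069 bits/symbol. Redundancy = 1 - H/H_max = 1 - 3.2/5.9069 = 1 - 0.5417 = 0.4583

0.4583


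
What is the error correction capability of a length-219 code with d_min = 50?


Correction capability = floor((d-1)/2) = floor((50-1)/2) = 24

24 errors


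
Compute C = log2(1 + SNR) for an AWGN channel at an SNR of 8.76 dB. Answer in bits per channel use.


SNR_linear = 10^(8.76/10) = 7.5162; C = log2(1 + SNR_linear) = log2(1 + 7.5162) = 3.0902

3.0902 bits/channel use


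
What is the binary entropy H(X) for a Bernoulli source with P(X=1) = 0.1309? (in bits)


H = -p*log2(p) - (1-p)*log2(1-p). -0.1309*log2(0.1309) = 0.383990; -0.8691*log2(0.8691) = 0.175911. H = 0.383990 + 0.175911 = 0.5599

0.5599 bits


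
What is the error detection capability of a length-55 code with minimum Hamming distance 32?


Detection capability = d_min - 1 = 32 - 1 = 31

31 errors


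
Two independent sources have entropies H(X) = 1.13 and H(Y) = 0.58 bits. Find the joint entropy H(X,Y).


For independent variables, H(X,Y) = H(X) + H(Y) = 1.13 + 0.58 = 1.71

1.71 bits


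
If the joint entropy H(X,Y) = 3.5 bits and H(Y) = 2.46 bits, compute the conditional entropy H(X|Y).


H(X|Y) = H(X,Y) - H(Y) = 3.5 - 2.46 = 1.04

1.04 bits


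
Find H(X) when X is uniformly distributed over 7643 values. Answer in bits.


H = log2(n) = log2(7643) = 12.8999

12.8999 bits


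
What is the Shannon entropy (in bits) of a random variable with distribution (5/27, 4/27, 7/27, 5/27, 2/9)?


H = -sum(p_i * log2(p_i)). Terms: -(5/27)*log2(5/27) = 0.450548; -(4/27)*log2(4/27) = 0.408131; -(7/27)*log2(7/27) = 0.504916; -(5/27)*log2(5/27) = 0.450548; -(2/9)*log2(2/9) = 0.482206. H = 0.450548 + 0.408131 + 0.504916 + 0.450548 + 0.482206 = 2.2963

2.2963 bits


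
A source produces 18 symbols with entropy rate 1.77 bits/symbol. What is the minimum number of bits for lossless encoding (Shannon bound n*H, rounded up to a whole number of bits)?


Minimum bits >= n * H = 18 * 1.77 = 31.86, rounded up to a whole number of bits = 32

32 bits


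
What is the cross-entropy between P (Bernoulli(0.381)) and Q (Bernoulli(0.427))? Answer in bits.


H(P,Q) = -p*log2(q) - (1-p)*log2(1-q). -0.381*log2(0.427) = 0.467751; -0.619*log2(0.573) = 0.497300. H(P,Q) = 0.467751 + 0.497300 = 0.9651

0.9651 bits


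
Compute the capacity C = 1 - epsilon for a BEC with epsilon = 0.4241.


C = 1 - epsilon = 1 - 0.4241 = 0.5759

0.5759 bits


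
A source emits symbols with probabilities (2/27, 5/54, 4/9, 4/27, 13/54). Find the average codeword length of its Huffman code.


Huffman construction (repeatedly merge the two least-probable nodes; each merge adds 1 bit to every symbol beneath it): 2/27 + 5/54 = 1/6; 4/27 + 1/6 = 17/54; 13/54 + 17/54 = 5/9; 4/9 + 5/9 = 1. Resulting codeword lengths (in the order the probabilities were given): (4, 4, 1, 3, 2). L_avg = sum(p_i * l_i) = 2/27*4 + 5/54*4 + 4/9*1 + 4/27*3 + 13/54*2 = 55/27 = 2.037

2.037 bits


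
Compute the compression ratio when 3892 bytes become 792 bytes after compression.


Ratio = original / compressed = 3892 / 792 = 4.9141

4.9141


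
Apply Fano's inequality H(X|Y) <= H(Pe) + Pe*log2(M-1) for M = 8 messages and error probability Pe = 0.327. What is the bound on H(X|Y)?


H(Pe) = -Pe*log2(Pe) - (1-Pe)*log2(1-Pe) = -0.327*log2(0.327) - 0.673*log2(0.673) = 0.527332 + 0.384499 = 0.9118. Pe*log2(M-1) = 0.327*log2(7) = 0.918005. Bound = H(Pe) + Pe*log2(M-1) = 0.527332 + 0.384499 + 0.918005 = 1.8298

1.8298 bits


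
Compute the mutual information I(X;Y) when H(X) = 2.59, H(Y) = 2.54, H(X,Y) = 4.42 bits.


I(X;Y) = H(X) + H(Y) - H(X,Y) = 2.59 + 2.54 - 4.42 = 0.71

0.71 bits


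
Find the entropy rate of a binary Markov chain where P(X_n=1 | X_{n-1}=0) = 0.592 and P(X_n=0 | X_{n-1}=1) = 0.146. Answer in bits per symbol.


Stationary distribution: pi_0 = p10/(p01+p10) = 0.1978, pi_1 = 0.8022. Entropy rate H' = pi_0*H(p01) + pi_1*H(p10) = 0.1978*0.9754 + 0.8022*0.5997 = 0.6741

0.6741 bits/symbol


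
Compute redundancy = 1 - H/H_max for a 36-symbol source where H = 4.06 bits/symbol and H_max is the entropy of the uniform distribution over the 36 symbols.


H_max = log2(K) = log2(36) = 5.1699 bits/symbol. Redundancy = 1 - H/H_max = 1 - 4.06/5.1699 = 1 - 0.7853 = 0.2147

0.2147


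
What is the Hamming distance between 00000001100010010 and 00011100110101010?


Count differing positions: . . . ^ ^ ^ . ^ . ^ . ^ ^ ^ . . . = 8 differences

8


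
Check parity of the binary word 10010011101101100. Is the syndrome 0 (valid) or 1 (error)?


Syndrome = XOR of all bits = 1 XOR 0 XOR 0 XOR 1 XOR 0 XOR 0 XOR 1 XOR 1 XOR 1 XOR 0 XOR 1 XOR 1 XOR 0 XOR 1 XOR 1 XOR 0 XOR 0 = 1

1


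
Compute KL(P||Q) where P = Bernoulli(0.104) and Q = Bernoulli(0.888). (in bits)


KL = p*log2(p/q) + (1-p)*log2((1-p)/(1-q)) = 0.104*log2(0.104/0.888) + 0.896*log2(0.896/0.112) = 2.3662

2.3662 bits


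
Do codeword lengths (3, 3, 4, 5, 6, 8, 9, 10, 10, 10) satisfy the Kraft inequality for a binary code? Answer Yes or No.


Kraft sum = sum(2^(-l_i)) = 0.3682, need <= 1. Result: satisfied (a binary prefix-free code with these lengths exists)

Yes


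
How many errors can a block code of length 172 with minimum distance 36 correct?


Correction capability = floor((d-1)/2) = floor((36-1)/2) = 17

17 errors


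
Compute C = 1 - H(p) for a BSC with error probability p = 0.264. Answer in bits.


H(p) = -p*log2(p) - (1-p)*log2(1-p) = -0.264*log2(0.264) - 0.736*log2(0.736) = 0.507247 + 0.325476 = 0.8327. C = 1 - H(p) = 1 - 0.8327 = 0.1673

0.1673 bits


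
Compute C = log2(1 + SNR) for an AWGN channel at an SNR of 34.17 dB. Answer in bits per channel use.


SNR_linear = 10^(34.17/10) = 2612.1614; C = log2(1 + SNR_linear) = log2(1 + 2612.1614) = 11.3516

11.3516 bits/channel use


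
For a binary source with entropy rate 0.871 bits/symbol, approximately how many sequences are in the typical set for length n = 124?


log2|A_typical| = nH = 124 * 0.871 = 108.004, so |A_typical| ~ 2^108.004 = 3.254e+32

3.254e+32


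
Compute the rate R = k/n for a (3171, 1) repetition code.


Rate = k/n = 1/3171

1/3171


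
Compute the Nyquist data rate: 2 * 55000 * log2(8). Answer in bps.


Rate = 2 * B * log2(M) = 2 * 55000 * 3.0 = 330000.0

330000.0 bps


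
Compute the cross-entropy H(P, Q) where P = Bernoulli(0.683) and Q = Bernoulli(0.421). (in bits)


H(P,Q) = -p*log2(q) - (1-p)*log2(1-q). -0.683*log2(0.421) = 0.852458; -0.317*log2(0.579) = 0.249912. H(P,Q) = 0.852458 + 0.249912 = 1.1024

1.1024 bits


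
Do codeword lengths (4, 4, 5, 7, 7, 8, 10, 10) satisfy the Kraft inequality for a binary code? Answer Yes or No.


Kraft sum = sum(2^(-l_i)) = 0.1777, need <= 1. Result: satisfied (a binary prefix-free code with these lengths exists)

Yes


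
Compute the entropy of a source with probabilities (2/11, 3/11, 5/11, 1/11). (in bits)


H = -sum(p_i * log2(p_i)). Terms: -(2/11)*log2(2/11) = 0.447169; -(3/11)*log2(3/11) = 0.511219; -(5/11)*log2(5/11) = 0.517047; -(1/11)*log2(1/11) = 0.314494. H = 0.447169 + 0.511219 + 0.517047 + 0.314494 = 1.7899

1.7899 bits


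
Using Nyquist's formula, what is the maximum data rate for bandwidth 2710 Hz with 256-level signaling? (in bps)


Rate = 2 * B * log2(M) = 2 * 2710 * 8.0 = 43360.0

43360.0 bps


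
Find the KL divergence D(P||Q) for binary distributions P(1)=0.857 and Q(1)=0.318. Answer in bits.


KL = p*log2(p/q) + (1-p)*log2((1-p)/(1-q)) = 0.857*log2(0.857/0.318) + 0.143*log2(0.143/0.682) = 0.9035

0.9035 bits


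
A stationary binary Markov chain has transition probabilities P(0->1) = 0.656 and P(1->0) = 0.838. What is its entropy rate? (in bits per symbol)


Stationary distribution: pi_0 = p10/(p01+p10) = 0.5609, pi_1 = 0.4391. Entropy rate H' = pi_0*H(p01) + pi_1*H(p10) = 0.5609*0.9286 + 0.4391*0.6391 = 0.8015

0.8015 bits/symbol


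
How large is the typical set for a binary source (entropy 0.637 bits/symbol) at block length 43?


log2|A_typical| = nH = 43 * 0.637 = 27.391, so |A_typical| ~ 2^27.391 = 1.760e+08

1.760e+08


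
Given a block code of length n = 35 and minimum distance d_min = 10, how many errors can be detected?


Detection capability = d_min - 1 = 10 - 1 = 9

9 errors


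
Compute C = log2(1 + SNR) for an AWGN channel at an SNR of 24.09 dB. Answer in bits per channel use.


SNR_linear = 10^(24.09/10) = 256.4484; C = log2(1 + SNR_linear) = log2(1 + 256.4484) = 8.0081

8.0081 bits/channel use


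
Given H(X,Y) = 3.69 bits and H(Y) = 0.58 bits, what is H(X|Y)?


H(X|Y) = H(X,Y) - H(Y) = 3.69 - 0.58 = 3.11

3.11 bits


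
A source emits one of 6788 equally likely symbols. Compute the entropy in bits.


H = log2(n) = log2(6788) = 12.7288

12.7288 bits


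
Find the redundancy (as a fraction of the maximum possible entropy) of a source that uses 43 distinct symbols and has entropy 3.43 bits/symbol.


H_max = log2(K) = log2(43) = 5.4263 bits/symbol. Redundancy = 1 - H/H_max = 1 - 3.43/5.4263 = 1 - 0.6321 = 0.3679

0.3679


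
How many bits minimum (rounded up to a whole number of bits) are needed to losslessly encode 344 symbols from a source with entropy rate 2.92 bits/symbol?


Minimum bits >= n * H = 344 * 2.92 = 1004.48, rounded up to a whole number of bits = 1005

1005 bits


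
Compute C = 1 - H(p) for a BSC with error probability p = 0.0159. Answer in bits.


H(p) = -p*log2(p) - (1-p)*log2(1-p) = -0.0159*log2(0.0159) - 0.9841*log2(0.9841) = 0.095000 + 0.022756 = 0.1178. C = 1 - H(p) = 1 - 0.1178 = 0.8822

0.8822 bits


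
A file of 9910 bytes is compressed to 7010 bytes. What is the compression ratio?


Ratio = original / compressed = 9910 / 7010 = 1.4137

1.4137


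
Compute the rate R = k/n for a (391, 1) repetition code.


Rate = k/n = 1/391

1/391


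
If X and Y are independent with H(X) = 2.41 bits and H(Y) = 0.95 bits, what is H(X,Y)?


For independent variables, H(X,Y) = H(X) + H(Y) = 2.41 + 0.95 = 3.36

3.36 bits


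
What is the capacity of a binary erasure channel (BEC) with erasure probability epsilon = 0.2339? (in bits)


C = 1 - epsilon = 1 - 0.2339 = 0.7661

0.7661 bits


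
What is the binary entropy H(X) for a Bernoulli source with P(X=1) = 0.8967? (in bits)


H = -p*log2(p) - (1-p)*log2(1-p). -0.8967*log2(0.8967) = 0.141053; -0.1033*log2(0.1033) = 0.338317. H = 0.141053 + 0.338317 = 0.4794

0.4794 bits


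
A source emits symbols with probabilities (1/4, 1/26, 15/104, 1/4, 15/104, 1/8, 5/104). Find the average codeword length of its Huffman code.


Huffman construction (repeatedly merge the two least-probable nodes; each merge adds 1 bit to every symbol beneath it): 1/26 + 5/104 = 9/104; 9/104 + 1/8 = 11/52; 15/104 + 15/104 = 15/52; 11/52 + 1/4 = 6/13; 1/4 + 15/52 = 7/13; 6/13 + 7/13 = 1. Resulting codeword lengths (in the order the probabilities were given): (2, 4, 3, 2, 3, 3, 4). L_avg = sum(p_i * l_i) = 1/4*2 + 1/26*4 + 15/104*3 + 1/4*2 + 15/104*3 + 1/8*3 + 5/104*4 = 269/104 = 2.5865

2.5865 bits


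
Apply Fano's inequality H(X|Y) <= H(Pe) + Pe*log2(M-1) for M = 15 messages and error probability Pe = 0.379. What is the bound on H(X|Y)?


H(Pe) = -Pe*log2(Pe) - (1-Pe)*log2(1-Pe) = -0.379*log2(0.379) - 0.621*log2(0.621) = 0.530498 + 0.426835 = 0.9573. Pe*log2(M-1) = 0.379*log2(14) = 1.442988. Bound = H(Pe) + Pe*log2(M-1) = 0.530498 + 0.426835 + 1.442988 = 2.4003

2.4003 bits


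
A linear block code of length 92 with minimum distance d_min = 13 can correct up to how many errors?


Correction capability = floor((d-1)/2) = floor((13-1)/2) = 6

6 errors


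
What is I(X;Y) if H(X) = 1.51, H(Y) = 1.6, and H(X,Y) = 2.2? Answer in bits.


I(X;Y) = H(X) + H(Y) - H(X,Y) = 1.51 + 1.6 - 2.2 = 0.91

0.91 bits


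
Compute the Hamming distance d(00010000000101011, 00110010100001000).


Count differing positions: . . ^ . . . ^ . ^ . . ^ . . . ^ ^ = 6 differences

6


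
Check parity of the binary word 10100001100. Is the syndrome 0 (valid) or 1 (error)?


Syndrome = XOR of all bits = 1 XOR 0 XOR 1 XOR 0 XOR 0 XOR 0 XOR 0 XOR 1 XOR 1 XOR 0 XOR 0 = 0

0


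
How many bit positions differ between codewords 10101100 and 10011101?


Count differing positions: . . ^ ^ . . . ^ = 3 differences

3


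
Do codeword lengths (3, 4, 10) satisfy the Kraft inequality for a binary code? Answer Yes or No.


Kraft sum = sum(2^(-l_i)) = 0.1885, need <= 1. Result: satisfied (a binary prefix-free code with these lengths exists)

Yes


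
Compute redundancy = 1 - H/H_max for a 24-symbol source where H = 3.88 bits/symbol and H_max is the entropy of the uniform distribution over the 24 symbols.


H_max = log2(K) = log2(24) = 4.585 bits/symbol. Redundancy = 1 - H/H_max = 1 - 3.88/4.585 = 1 - 0.8462 = 0.1538

0.1538


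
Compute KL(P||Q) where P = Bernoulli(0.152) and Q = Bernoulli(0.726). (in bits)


KL = p*log2(p/q) + (1-p)*log2((1-p)/(1-q)) = 0.152*log2(0.152/0.726) + 0.848*log2(0.848/0.274) = 1.0392

1.0392 bits


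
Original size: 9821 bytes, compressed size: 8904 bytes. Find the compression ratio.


Ratio = original / compressed = 9821 / 8904 = 1.103

1.103


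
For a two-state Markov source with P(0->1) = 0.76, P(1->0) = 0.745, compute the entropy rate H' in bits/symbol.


Stationary distribution: pi_0 = p10/(p01+p10) = 0.495, pi_1 = 0.505. Entropy rate H' = pi_0*H(p01) + pi_1*H(p10) = 0.495*0.795 + 0.505*0.8191 = 0.8072

0.8072 bits/symbol


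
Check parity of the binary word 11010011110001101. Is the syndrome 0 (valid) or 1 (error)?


Syndrome = XOR of all bits = 1 XOR 1 XOR 0 XOR 1 XOR 0 XOR 0 XOR 1 XOR 1 XOR 1 XOR 1 XOR 0 XOR 0 XOR 0 XOR 1 XOR 1 XOR 0 XOR 1 = 0

0


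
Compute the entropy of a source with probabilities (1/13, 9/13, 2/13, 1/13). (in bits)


H = -sum(p_i * log2(p_i)). Terms: -(1/13)*log2(1/13) = 0.284649; -(9/13)*log2(9/13) = 0.367279; -(2/13)*log2(2/13) = 0.415452; -(1/13)*log2(1/13) = 0.284649. H = 0.284649 + 0.367279 + 0.415452 + 0.284649 = 1.352

1.352 bits


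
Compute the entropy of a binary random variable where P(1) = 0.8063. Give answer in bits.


H = -p*log2(p) - (1-p)*log2(1-p). -0.8063*log2(0.8063) = 0.250446; -0.1937*log2(0.1937) = 0.458702. H = 0.250446 + 0.458702 = 0.7091

0.7091 bits


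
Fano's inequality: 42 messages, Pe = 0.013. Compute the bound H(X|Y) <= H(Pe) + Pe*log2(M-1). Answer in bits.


H(Pe) = -Pe*log2(Pe) - (1-Pe)*log2(1-Pe) = -0.013*log2(0.013) - 0.987*log2(0.987) = 0.081449 + 0.018633 = 0.1001. Pe*log2(M-1) = 0.013*log2(41) = 0.069648. Bound = H(Pe) + Pe*log2(M-1) = 0.081449 + 0.018633 + 0.069648 = 0.1697

0.1697 bits


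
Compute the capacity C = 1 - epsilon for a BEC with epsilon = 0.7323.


C = 1 - epsilon = 1 - 0.7323 = 0.2677

0.2677 bits


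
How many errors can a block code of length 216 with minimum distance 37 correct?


Correction capability = floor((d-1)/2) = floor((37-1)/2) = 18

18 errors


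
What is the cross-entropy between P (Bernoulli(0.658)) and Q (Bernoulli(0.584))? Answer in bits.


H(P,Q) = -p*log2(q) - (1-p)*log2(1-q). -0.658*log2(0.584) = 0.510581; -0.342*log2(0.416) = 0.432748. H(P,Q) = 0.510581 + 0.432748 = 0.9433

0.9433 bits


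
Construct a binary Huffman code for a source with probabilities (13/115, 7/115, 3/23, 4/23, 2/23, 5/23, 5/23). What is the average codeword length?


Huffman construction (repeatedly merge the two least-probable nodes; each merge adds 1 bit to every symbol beneath it): 7/115 + 2/23 = 17/115; 13/115 + 3/23 = 28/115; 17/115 + 4/23 = 37/115; 5/23 + 5/23 = 10/23; 28/115 + 37/115 = 13/23; 10/23 + 13/23 = 1. Resulting codeword lengths (in the order the probabilities were given): (3, 4, 3, 3, 4, 2, 2). L_avg = sum(p_i * l_i) = 13/115*3 + 7/115*4 + 3/23*3 + 4/23*3 + 2/23*4 + 5/23*2 + 5/23*2 = 312/115 = 2.713

2.713 bits


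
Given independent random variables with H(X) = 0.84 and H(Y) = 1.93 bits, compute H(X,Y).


For independent variables, H(X,Y) = H(X) + H(Y) = 0.84 + 1.93 = 2.77

2.77 bits


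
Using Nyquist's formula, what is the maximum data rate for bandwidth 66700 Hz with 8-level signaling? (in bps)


Rate = 2 * B * log2(M) = 2 * 66700 * 3.0 = 400200.0

400200.0 bps


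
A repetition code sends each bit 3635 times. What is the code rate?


Rate = k/n = 1/3635

1/3635


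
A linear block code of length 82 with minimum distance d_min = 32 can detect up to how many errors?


Detection capability = d_min - 1 = 32 - 1 = 31

31 errors


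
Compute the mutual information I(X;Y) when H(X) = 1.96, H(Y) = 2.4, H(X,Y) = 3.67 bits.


I(X;Y) = H(X) + H(Y) - H(X,Y) = 1.96 + 2.4 - 3.67 = 0.69

0.69 bits


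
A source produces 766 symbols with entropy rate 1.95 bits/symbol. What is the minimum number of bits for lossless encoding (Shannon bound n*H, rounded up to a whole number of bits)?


Minimum bits >= n * H = 766 * 1.95 = 1493.7, rounded up to a whole number of bits = 1494

1494 bits


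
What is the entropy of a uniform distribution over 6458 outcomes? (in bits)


H = log2(n) = log2(6458) = 12.6569

12.6569 bits


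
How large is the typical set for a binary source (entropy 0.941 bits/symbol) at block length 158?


log2|A_typical| = nH = 158 * 0.941 = 148.678, so |A_typical| ~ 2^148.678 = 5.709e+44

5.709e+44


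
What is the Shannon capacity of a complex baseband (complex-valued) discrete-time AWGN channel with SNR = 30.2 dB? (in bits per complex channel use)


SNR_linear = 10^(30.2/10) = 1047.1285; C = log2(1 + SNR_linear) = log2(1 + 1047.1285) = 10.0336

10.0336 bits/channel use


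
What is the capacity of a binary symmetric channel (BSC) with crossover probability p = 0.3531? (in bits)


H(p) = -p*log2(p) - (1-p)*log2(1-p) = -0.3531*log2(0.3531) - 0.6469*log2(0.6469) = 0.530304 + 0.406503 = 0.9368. C = 1 - H(p) = 1 - 0.9368 = 0.0632

0.0632 bits


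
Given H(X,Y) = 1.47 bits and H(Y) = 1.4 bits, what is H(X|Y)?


H(X|Y) = H(X,Y) - H(Y) = 1.47 - 1.4 = 0.07

0.07 bits


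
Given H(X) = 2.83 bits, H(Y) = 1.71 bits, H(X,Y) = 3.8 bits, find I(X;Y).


I(X;Y) = H(X) + H(Y) - H(X,Y) = 2.83 + 1.71 - 3.8 = 0.74

0.74 bits


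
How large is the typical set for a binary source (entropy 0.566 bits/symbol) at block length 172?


log2|A_typical| = nH = 172 * 0.566 = 97.352, so |A_typical| ~ 2^97.352 = 2.022e+29

2.022e+29


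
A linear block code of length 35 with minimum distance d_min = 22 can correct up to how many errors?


Correction capability = floor((d-1)/2) = floor((22-1)/2) = 10

10 errors


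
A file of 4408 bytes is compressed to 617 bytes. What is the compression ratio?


Ratio = original / compressed = 4408 / 617 = 7.1442

7.1442


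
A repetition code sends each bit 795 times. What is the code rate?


Rate = k/n = 1/795

1/795


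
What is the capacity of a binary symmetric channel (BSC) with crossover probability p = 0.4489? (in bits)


H(p) = -p*log2(p) - (1-p)*log2(1-p) = -0.4489*log2(0.4489) - 0.5511*log2(0.5511) = 0.518719 + 0.473733 = 0.9925. C = 1 - H(p) = 1 - 0.9925 = 0.0075

0.0075 bits


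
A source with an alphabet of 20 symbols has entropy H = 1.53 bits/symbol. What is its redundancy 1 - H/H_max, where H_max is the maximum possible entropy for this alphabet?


H_max = log2(K) = log2(20) = 4.3219 bits/symbol. Redundancy = 1 - H/H_max = 1 - 1.53/4.3219 = 1 - 0.354 = 0.646

0.646


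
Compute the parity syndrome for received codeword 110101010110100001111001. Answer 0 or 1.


Syndrome = XOR of all bits = 1 XOR 1 XOR 0 XOR 1 XOR 0 XOR 1 XOR 0 XOR 1 XOR 0 XOR 1 XOR 1 XOR 0 XOR 1 XOR 0 XOR 0 XOR 0 XOR 0 XOR 1 XOR 1 XOR 1 XOR 1 XOR 0 XOR 0 XOR 1 = 1

1


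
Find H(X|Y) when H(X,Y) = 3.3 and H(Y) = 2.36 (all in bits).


H(X|Y) = H(X,Y) - H(Y) = 3.3 - 2.36 = 0.94

0.94 bits


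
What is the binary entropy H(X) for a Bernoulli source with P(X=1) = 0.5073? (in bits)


H = -p*log2(p) - (1-p)*log2(1-p). -0.5073*log2(0.5073) = 0.496692; -0.4927*log2(0.4927) = 0.503154. H = 0.496692 + 0.503154 = 0.9998

0.9998 bits


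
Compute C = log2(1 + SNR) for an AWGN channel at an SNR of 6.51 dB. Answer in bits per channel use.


SNR_linear = 10^(6.51/10) = 4.4771; C = log2(1 + SNR_linear) = log2(1 + 4.4771) = 2.4534

2.4534 bits/channel use


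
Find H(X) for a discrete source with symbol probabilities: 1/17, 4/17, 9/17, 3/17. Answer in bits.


H = -sum(p_i * log2(p_i)). Terms: -(1/17)*log2(1/17) = 0.240439; -(4/17)*log2(4/17) = 0.491168; -(9/17)*log2(9/17) = 0.485755; -(3/17)*log2(3/17) = 0.441618. H = 0.240439 + 0.491168 + 0.485755 + 0.441618 = 1.659

1.659 bits


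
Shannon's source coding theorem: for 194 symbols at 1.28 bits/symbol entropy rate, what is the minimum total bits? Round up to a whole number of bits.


Minimum bits >= n * H = 194 * 1.28 = 248.32, rounded up to a whole number of bits = 249

249 bits


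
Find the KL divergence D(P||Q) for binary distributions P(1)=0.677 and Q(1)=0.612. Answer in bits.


KL = p*log2(p/q) + (1-p)*log2((1-p)/(1-q)) = 0.677*log2(0.677/0.612) + 0.323*log2(0.323/0.388) = 0.0131

0.0131 bits


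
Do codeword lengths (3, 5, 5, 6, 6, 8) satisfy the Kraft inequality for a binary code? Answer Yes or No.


Kraft sum = sum(2^(-l_i)) = 0.2227, need <= 1. Result: satisfied (a binary prefix-free code with these lengths exists)

Yes


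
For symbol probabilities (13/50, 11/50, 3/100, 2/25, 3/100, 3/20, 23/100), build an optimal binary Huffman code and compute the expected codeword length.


Huffman construction (repeatedly merge the two least-probable nodes; each merge adds 1 bit to every symbol beneath it): 3/100 + 3/100 = 3/50; 3/50 + 2/25 = 7/50; 7/50 + 3/20 = 29/100; 11/50 + 23/100 = 9/20; 13/50 + 29/100 = 11/20; 9/20 + 11/20 = 1. Resulting codeword lengths (in the order the probabilities were given): (2, 2, 5, 4, 5, 3, 2). L_avg = sum(p_i * l_i) = 13/50*2 + 11/50*2 + 3/100*5 + 2/25*4 + 3/100*5 + 3/20*3 + 23/100*2 = 249/100 = 2.49

2.49 bits


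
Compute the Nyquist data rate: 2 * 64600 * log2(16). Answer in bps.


Rate = 2 * B * log2(M) = 2 * 64600 * 4.0 = 516800.0

516800.0 bps


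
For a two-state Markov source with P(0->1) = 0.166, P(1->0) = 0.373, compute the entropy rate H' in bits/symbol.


Stationary distribution: pi_0 = p10/(p01+p10) = 0.692, pi_1 = 0.308. Entropy rate H' = pi_0*H(p01) + pi_1*H(p10) = 0.692*0.6485 + 0.308*0.9529 = 0.7422

0.7422 bits/symbol


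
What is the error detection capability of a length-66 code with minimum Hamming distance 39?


Detection capability = d_min - 1 = 39 - 1 = 38

38 errors


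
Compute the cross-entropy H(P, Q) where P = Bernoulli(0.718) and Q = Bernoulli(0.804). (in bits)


H(P,Q) = -p*log2(q) - (1-p)*log2(1-q). -0.718*log2(0.804) = 0.225978; -0.282*log2(0.196) = 0.663003. H(P,Q) = 0.225978 + 0.663003 = 0.889

0.889 bits


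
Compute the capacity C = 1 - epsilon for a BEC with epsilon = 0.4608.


C = 1 - epsilon = 1 - 0.4608 = 0.5392

0.5392 bits


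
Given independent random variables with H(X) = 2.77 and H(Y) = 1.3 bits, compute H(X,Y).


For independent variables, H(X,Y) = H(X) + H(Y) = 2.77 + 1.3 = 4.07

4.07 bits


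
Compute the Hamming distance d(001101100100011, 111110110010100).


Count differing positions: ^ ^ . . ^ ^ . ^ . ^ ^ . ^ ^ ^ = 10 differences

10


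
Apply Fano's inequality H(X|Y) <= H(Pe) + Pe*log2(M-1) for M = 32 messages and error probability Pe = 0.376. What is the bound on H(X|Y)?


H(Pe) = -Pe*log2(Pe) - (1-Pe)*log2(1-Pe) = -0.376*log2(0.376) - 0.624*log2(0.624) = 0.530609 + 0.424558 = 0.9552. Pe*log2(M-1) = 0.376*log2(31) = 1.862778. Bound = H(Pe) + Pe*log2(M-1) = 0.530609 + 0.424558 + 1.862778 = 2.8179

2.8179 bits


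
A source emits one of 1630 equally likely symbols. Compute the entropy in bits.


H = log2(n) = log2(1630) = 10.6707

10.6707 bits


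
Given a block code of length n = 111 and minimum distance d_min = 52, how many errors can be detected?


Detection capability = d_min - 1 = 52 - 1 = 51

51 errors


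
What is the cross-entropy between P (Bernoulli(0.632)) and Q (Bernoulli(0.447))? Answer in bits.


H(P,Q) = -p*log2(q) - (1-p)*log2(1-q). -0.632*log2(0.447) = 0.734165; -0.368*log2(0.553) = 0.314511. H(P,Q) = 0.734165 + 0.314511 = 1.0487

1.0487 bits


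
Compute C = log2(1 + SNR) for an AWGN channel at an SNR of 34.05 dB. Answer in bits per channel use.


SNR_linear = 10^(34.05/10) = 2540.9727; C = log2(1 + SNR_linear) = log2(1 + 2540.9727) = 11.3117

11.3117 bits/channel use


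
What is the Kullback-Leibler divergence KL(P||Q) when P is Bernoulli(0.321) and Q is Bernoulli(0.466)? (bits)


KL = p*log2(p/q) + (1-p)*log2((1-p)/(1-q)) = 0.321*log2(0.321/0.466) + 0.679*log2(0.679/0.534) = 0.0627

0.0627 bits


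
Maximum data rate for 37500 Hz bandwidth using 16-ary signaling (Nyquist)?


Rate = 2 * B * log2(M) = 2 * 37500 * 4.0 = 300000.0

300000.0 bps


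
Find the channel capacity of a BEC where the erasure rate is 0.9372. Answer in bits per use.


C = 1 - epsilon = 1 - 0.9372 = 0.0628

0.0628 bits


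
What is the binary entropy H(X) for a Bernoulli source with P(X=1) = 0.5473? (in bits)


H = -p*log2(p) - (1-p)*log2(1-p). -0.5473*log2(0.5473) = 0.475930; -0.4527*log2(0.4527) = 0.517605. H = 0.475930 + 0.517605 = 0.9935

0.9935 bits


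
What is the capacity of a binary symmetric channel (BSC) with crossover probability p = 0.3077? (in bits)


H(p) = -p*log2(p) - (1-p)*log2(1-p) = -0.3077*log2(0.3077) - 0.6923*log2(0.6923) = 0.523214 + 0.367286 = 0.8905. C = 1 - H(p) = 1 - 0.8905 = 0.1095

0.1095 bits


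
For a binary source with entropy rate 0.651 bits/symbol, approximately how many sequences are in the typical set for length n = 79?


log2|A_typical| = nH = 79 * 0.651 = 51.429, so |A_typical| ~ 2^51.429 = 3.032e+15

3.032e+15


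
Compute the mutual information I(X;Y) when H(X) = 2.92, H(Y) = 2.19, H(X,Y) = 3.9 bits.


I(X;Y) = H(X) + H(Y) - H(X,Y) = 2.92 + 2.19 - 3.9 = 1.21

1.21 bits


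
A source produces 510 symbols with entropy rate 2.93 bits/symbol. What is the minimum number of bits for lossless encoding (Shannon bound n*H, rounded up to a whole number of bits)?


Minimum bits >= n * H = 510 * 2.93 = 1494.3, rounded up to a whole number of bits = 1495

1495 bits


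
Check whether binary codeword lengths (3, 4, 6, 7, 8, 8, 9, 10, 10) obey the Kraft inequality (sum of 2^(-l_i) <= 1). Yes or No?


Kraft sum = sum(2^(-l_i)) = 0.2227, need <= 1. Result: satisfied (a binary prefix-free code with these lengths exists)

Yes


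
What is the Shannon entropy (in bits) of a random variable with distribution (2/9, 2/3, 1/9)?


H = -sum(p_i * log2(p_i)). Terms: -(2/9)*log2(2/9) = 0.482206; -(2/3)*log2(2/3) = 0.389975; -(1/9)*log2(1/9) = 0.352214. H = 0.482206 + 0.389975 + 0.352214 = 1.2244

1.2244 bits


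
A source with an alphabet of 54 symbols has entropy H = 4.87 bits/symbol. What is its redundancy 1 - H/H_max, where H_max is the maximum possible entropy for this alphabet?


H_max = log2(K) = log2(54) = 5.7549 bits/symbol. Redundancy = 1 - H/H_max = 1 - 4.87/5.7549 = 1 - 0.8462 = 0.1538

0.1538


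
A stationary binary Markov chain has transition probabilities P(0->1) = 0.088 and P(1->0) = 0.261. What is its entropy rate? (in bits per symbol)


Stationary distribution: pi_0 = p10/(p01+p10) = 0.7479, pi_1 = 0.2521. Entropy rate H' = pi_0*H(p01) + pi_1*H(p10) = 0.7479*0.4298 + 0.2521*0.8283 = 0.5302

0.5302 bits/symbol


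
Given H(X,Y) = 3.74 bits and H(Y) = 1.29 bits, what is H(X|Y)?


H(X|Y) = H(X,Y) - H(Y) = 3.74 - 1.29 = 2.45

2.45 bits


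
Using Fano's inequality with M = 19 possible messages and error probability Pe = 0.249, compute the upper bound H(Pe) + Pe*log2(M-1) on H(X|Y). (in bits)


H(Pe) = -Pe*log2(Pe) - (1-Pe)*log2(1-Pe) = -0.249*log2(0.249) - 0.751*log2(0.751) = 0.499440 + 0.310250 = 0.8097. Pe*log2(M-1) = 0.249*log2(18) = 1.038311. Bound = H(Pe) + Pe*log2(M-1) = 0.499440 + 0.310250 + 1.038311 = 1.848

1.848 bits


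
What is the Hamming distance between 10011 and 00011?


Count differing positions: ^ . . . . = 1 differences

1


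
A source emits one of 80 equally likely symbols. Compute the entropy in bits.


H = log2(n) = log2(80) = 6.3219

6.3219 bits


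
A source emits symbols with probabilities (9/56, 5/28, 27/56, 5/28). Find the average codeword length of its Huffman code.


Huffman construction (repeatedly merge the two least-probable nodes; each merge adds 1 bit to every symbol beneath it): 9/56 + 5/28 = 19/56; 5/28 + 19/56 = 29/56; 27/56 + 29/56 = 1. Resulting codeword lengths (in the order the probabilities were given): (3, 3, 1, 2). L_avg = sum(p_i * l_i) = 9/56*3 + 5/28*3 + 27/56*1 + 5/28*2 = 13/7 = 1.8571

1.8571 bits


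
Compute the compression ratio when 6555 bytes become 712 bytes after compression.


Ratio = original / compressed = 6555 / 712 = 9.2065

9.2065


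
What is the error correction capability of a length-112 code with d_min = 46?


Correction capability = floor((d-1)/2) = floor((46-1)/2) = 22

22 errors


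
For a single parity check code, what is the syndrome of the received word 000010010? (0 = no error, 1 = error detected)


Syndrome = XOR of all bits = 0 XOR 0 XOR 0 XOR 0 XOR 1 XOR 0 XOR 0 XOR 1 XOR 0 = 0

0


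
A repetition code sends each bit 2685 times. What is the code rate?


Rate = k/n = 1/2685

1/2685


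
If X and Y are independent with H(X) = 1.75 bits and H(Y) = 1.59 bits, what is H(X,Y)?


For independent variables, H(X,Y) = H(X) + H(Y) = 1.75 + 1.59 = 3.34

3.34 bits


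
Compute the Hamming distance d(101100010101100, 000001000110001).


Count differing positions: ^ . ^ ^ . ^ . ^ . . ^ ^ ^ . ^ = 9 differences

9


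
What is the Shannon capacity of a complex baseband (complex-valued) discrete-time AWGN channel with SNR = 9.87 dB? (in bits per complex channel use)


SNR_linear = 10^(9.87/10) = 9.7051; C = log2(1 + SNR_linear) = log2(1 + 9.7051) = 3.4202

3.4202 bits/channel use


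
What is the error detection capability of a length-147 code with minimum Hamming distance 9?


Detection capability = d_min - 1 = 9 - 1 = 8

8 errors


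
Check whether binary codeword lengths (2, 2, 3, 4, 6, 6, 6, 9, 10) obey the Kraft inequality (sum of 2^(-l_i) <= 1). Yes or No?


Kraft sum = sum(2^(-l_i)) = 0.7373, need <= 1. Result: satisfied (a binary prefix-free code with these lengths exists)

Yes


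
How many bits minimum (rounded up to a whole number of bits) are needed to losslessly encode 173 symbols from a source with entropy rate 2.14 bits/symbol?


Minimum bits >= n * H = 173 * 2.14 = 370.22, rounded up to a whole number of bits = 371

371 bits


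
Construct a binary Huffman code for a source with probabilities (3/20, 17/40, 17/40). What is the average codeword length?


Huffman construction (repeatedly merge the two least-probable nodes; each merge adds 1 bit to every symbol beneath it): 3/20 + 17/40 = 23/40; 17/40 + 23/40 = 1. Resulting codeword lengths (in the order the probabilities were given): (2, 2, 1). L_avg = sum(p_i * l_i) = 3/20*2 + 17/40*2 + 17/40*1 = 63/40 = 1.575

1.575 bits


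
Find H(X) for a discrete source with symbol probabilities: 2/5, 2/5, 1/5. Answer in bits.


H = -sum(p_i * log2(p_i)). Terms: -(2/5)*log2(2/5) = 0.528771; -(2/5)*log2(2/5) = 0.528771; -(1/5)*log2(1/5) = 0.464386. H = 0.528771 + 0.528771 + 0.464386 = 1.5219

1.5219 bits


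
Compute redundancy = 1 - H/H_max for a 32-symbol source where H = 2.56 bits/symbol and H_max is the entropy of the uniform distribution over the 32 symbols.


H_max = log2(K) = log2(32) = 5.0 bits/symbol. Redundancy = 1 - H/H_max = 1 - 2.56/5.0 = 1 - 0.512 = 0.488

0.488


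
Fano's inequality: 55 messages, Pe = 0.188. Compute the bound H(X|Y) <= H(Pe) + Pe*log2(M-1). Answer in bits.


H(Pe) = -Pe*log2(Pe) - (1-Pe)*log2(1-Pe) = -0.188*log2(0.188) - 0.812*log2(0.812) = 0.453305 + 0.243964 = 0.6973. Pe*log2(M-1) = 0.188*log2(54) = 1.081919. Bound = H(Pe) + Pe*log2(M-1) = 0.453305 + 0.243964 + 1.081919 = 1.7792

1.7792 bits


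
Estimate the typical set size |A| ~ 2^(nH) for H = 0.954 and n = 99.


log2|A_typical| = nH = 99 * 0.954 = 94.446, so |A_typical| ~ 2^94.446 = 2.698e+28

2.698e+28


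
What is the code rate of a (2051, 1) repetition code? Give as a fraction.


Rate = k/n = 1/2051

1/2051


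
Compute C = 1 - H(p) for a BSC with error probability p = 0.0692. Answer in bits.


H(p) = -p*log2(p) - (1-p)*log2(1-p) = -0.0692*log2(0.0692) - 0.9308*log2(0.9308) = 0.266633 + 0.096298 = 0.3629. C = 1 - H(p) = 1 - 0.3629 = 0.6371

0.6371 bits


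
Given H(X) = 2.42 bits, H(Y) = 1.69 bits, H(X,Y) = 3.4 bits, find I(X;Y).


I(X;Y) = H(X) + H(Y) - H(X,Y) = 2.42 + 1.69 - 3.4 = 0.71

0.71 bits


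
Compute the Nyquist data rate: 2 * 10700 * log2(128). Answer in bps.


Rate = 2 * B * log2(M) = 2 * 10700 * 7.0 = 149800.0

149800.0 bps


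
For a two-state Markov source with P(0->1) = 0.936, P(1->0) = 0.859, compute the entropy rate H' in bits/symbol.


Stationary distribution: pi_0 = p10/(p01+p10) = 0.4786, pi_1 = 0.5214. Entropy rate H' = pi_0*H(p01) + pi_1*H(p10) = 0.4786*0.3431 + 0.5214*0.5869 = 0.4702

0.4702 bits/symbol


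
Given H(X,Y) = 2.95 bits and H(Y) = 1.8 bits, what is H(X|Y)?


H(X|Y) = H(X,Y) - H(Y) = 2.95 - 1.8 = 1.15

1.15 bits


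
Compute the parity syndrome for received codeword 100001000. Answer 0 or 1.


Syndrome = XOR of all bits = 1 XOR 0 XOR 0 XOR 0 XOR 0 XOR 1 XOR 0 XOR 0 XOR 0 = 0

0


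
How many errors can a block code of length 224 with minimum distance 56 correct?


Correction capability = floor((d-1)/2) = floor((56-1)/2) = 27

27 errors


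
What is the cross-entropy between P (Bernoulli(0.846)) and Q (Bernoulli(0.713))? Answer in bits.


H(P,Q) = -p*log2(q) - (1-p)*log2(1-q). -0.846*log2(0.713) = 0.412870; -0.154*log2(0.287) = 0.277335. H(P,Q) = 0.412870 + 0.277335 = 0.6902

0.6902 bits


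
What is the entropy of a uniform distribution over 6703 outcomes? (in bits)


H = log2(n) = log2(6703) = 12.7106

12.7106 bits


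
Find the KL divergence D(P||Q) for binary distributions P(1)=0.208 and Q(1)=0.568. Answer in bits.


KL = p*log2(p/q) + (1-p)*log2((1-p)/(1-q)) = 0.208*log2(0.208/0.568) + 0.792*log2(0.792/0.432) = 0.3911

0.3911 bits


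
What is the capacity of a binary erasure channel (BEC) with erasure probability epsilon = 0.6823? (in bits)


C = 1 - epsilon = 1 - 0.6823 = 0.3177

0.3177 bits


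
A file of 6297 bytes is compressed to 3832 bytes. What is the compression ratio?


Ratio = original / compressed = 6297 / 3832 = 1.6433

1.6433


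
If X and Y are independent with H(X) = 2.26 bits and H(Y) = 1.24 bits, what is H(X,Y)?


For independent variables, H(X,Y) = H(X) + H(Y) = 2.26 + 1.24 = 3.5

3.5 bits


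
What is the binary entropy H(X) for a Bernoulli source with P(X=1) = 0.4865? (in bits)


H = -p*log2(p) - (1-p)*log2(1-p). -0.4865*log2(0.4865) = 0.505711; -0.5135*log2(0.5135) = 0.493763. H = 0.505711 + 0.493763 = 0.9995

0.9995 bits


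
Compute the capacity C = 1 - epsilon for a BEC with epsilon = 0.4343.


C = 1 - epsilon = 1 - 0.4343 = 0.5657

0.5657 bits


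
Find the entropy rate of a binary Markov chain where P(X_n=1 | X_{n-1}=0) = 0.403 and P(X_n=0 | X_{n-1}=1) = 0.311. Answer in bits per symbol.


Stationary distribution: pi_0 = p10/(p01+p10) = 0.4356, pi_1 = 0.5644. Entropy rate H' = pi_0*H(p01) + pi_1*H(p10) = 0.4356*0.9727 + 0.5644*0.8943 = 0.9285

0.9285 bits/symbol


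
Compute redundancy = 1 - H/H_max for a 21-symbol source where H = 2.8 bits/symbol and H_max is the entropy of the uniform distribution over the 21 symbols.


H_max = log2(K) = log2(21) = 4.3923 bits/symbol. Redundancy = 1 - H/H_max = 1 - 2.8/4.3923 = 1 - 0.6375 = 0.3625

0.3625


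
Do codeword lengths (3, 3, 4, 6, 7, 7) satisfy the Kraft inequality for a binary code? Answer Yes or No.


Kraft sum = sum(2^(-l_i)) = 0.3438, need <= 1. Result: satisfied (a binary prefix-free code with these lengths exists)

Yes


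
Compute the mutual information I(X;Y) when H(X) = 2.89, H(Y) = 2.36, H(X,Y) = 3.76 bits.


I(X;Y) = H(X) + H(Y) - H(X,Y) = 2.89 + 2.36 - 3.76 = 1.49

1.49 bits


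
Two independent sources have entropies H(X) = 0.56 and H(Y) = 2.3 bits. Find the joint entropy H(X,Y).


For independent variables, H(X,Y) = H(X) + H(Y) = 0.56 + 2.3 = 2.86

2.86 bits


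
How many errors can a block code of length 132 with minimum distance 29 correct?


Correction capability = floor((d-1)/2) = floor((29-1)/2) = 14

14 errors


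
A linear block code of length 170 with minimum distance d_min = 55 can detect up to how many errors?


Detection capability = d_min - 1 = 55 - 1 = 54

54 errors


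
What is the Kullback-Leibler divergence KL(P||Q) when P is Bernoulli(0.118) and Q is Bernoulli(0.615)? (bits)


KL = p*log2(p/q) + (1-p)*log2((1-p)/(1-q)) = 0.118*log2(0.118/0.615) + 0.882*log2(0.882/0.385) = 0.7737

0.7737 bits


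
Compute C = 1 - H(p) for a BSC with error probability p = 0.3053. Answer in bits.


H(p) = -p*log2(p) - (1-p)*log2(1-p) = -0.3053*log2(0.3053) - 0.6947*log2(0.6947) = 0.522582 + 0.365091 = 0.8877. C = 1 - H(p) = 1 - 0.8877 = 0.1123

0.1123 bits


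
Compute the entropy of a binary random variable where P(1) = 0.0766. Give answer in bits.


H = -p*log2(p) - (1-p)*log2(1-p). -0.0766*log2(0.0766) = 0.283919; -0.9234*log2(0.9234) = 0.106165. H = 0.283919 + 0.106165 = 0.3901

0.3901 bits


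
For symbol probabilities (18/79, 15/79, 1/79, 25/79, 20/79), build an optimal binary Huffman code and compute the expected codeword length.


Huffman construction (repeatedly merge the two least-probable nodes; each merge adds 1 bit to every symbol beneath it): 1/79 + 15/79 = 16/79; 16/79 + 18/79 = 34/79; 20/79 + 25/79 = 45/79; 34/79 + 45/79 = 1. Resulting codeword lengths (in the order the probabilities were given): (2, 3, 3, 2, 2). L_avg = sum(p_i * l_i) = 18/79*2 + 15/79*3 + 1/79*3 + 25/79*2 + 20/79*2 = 174/79 = 2.2025

2.2025 bits


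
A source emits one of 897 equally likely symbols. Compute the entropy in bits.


H = log2(n) = log2(897) = 9.809

9.809 bits


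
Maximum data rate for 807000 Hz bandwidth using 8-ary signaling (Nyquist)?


Rate = 2 * B * log2(M) = 2 * 807000 * 3.0 = 4842000.0

4842000.0 bps


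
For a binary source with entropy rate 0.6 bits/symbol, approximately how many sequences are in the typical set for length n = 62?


log2|A_typical| = nH = 62 * 0.6 = 37.2, so |A_typical| ~ 2^37.2 = 1.579e+11

1.579e+11


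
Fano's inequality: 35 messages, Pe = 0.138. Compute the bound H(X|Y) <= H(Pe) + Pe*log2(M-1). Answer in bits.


H(Pe) = -Pe*log2(Pe) - (1-Pe)*log2(1-Pe) = -0.138*log2(0.138) - 0.862*log2(0.862) = 0.394302 + 0.184675 = 0.579. Pe*log2(M-1) = 0.138*log2(34) = 0.702070. Bound = H(Pe) + Pe*log2(M-1) = 0.394302 + 0.184675 + 0.702070 = 1.281

1.281 bits


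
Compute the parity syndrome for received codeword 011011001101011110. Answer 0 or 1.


Syndrome = XOR of all bits = 0 XOR 1 XOR 1 XOR 0 XOR 1 XOR 1 XOR 0 XOR 0 XOR 1 XOR 1 XOR 0 XOR 1 XOR 0 XOR 1 XOR 1 XOR 1 XOR 1 XOR 0 = 1

1


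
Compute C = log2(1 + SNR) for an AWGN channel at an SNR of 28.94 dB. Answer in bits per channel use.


SNR_linear = 10^(28.94/10) = 783.4296; C = log2(1 + SNR_linear) = log2(1 + 783.4296) = 9.6155

9.6155 bits/channel use


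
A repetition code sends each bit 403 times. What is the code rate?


Rate = k/n = 1/403

1/403
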